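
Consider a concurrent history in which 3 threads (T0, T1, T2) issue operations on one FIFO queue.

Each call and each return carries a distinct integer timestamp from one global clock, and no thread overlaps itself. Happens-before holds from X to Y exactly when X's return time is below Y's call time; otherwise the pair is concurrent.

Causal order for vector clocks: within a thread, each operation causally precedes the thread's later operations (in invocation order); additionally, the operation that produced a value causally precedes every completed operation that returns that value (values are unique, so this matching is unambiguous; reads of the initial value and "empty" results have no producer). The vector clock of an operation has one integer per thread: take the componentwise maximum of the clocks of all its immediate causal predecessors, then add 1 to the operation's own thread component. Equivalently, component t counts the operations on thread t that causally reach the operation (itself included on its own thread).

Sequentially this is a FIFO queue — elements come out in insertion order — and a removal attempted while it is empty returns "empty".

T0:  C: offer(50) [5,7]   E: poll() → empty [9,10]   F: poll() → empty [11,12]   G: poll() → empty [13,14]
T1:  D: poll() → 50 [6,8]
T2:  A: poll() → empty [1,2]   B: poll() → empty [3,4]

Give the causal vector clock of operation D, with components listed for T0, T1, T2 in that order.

(1, 1, 0)

root op A, invoked 1: fresh clock plus T2's own tick → (0, 0, 1)
root op C, invoked 5: fresh clock plus T0's own tick → (1, 0, 0)
VC(B, invoked at 3): max of VC(A)=(0, 0, 1), then +1 on thread T2 → (0, 0, 2)
VC(D, invoked at 6): max of VC(C)=(1, 0, 0), then +1 on thread T1 → (1, 1, 0)
VC(E, invoked at 9): max of VC(C)=(1, 0, 0), then +1 on thread T0 → (2, 0, 0)
VC(F, invoked at 11): max of VC(E)=(2, 0, 0), then +1 on thread T0 → (3, 0, 0)
VC(G, invoked at 13): max of VC(F)=(3, 0, 0), then +1 on thread T0 → (4, 0, 0)
target: VC(D) = (1, 1, 0)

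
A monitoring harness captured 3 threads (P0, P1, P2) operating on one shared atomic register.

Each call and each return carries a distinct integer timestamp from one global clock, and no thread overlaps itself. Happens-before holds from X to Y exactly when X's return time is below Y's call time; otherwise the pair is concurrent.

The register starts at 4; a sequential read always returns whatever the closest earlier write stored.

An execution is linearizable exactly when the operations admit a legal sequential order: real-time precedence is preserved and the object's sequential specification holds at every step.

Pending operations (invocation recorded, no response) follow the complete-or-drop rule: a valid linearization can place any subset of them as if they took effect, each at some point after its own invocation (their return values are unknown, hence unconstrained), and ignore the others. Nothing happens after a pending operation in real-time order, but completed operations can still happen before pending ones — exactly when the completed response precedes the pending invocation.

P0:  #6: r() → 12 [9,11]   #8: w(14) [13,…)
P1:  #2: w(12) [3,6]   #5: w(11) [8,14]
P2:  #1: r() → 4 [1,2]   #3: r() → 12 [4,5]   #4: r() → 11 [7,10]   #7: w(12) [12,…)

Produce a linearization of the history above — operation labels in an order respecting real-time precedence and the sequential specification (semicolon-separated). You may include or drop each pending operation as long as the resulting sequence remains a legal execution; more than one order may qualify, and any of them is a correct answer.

after step 1 (#1 r() → 4): value 4
after step 2 (#2 w(12)): value 12
after step 3 (#3 r() → 12): value 12
after step 4 (#6 r() → 12): value 12
after step 5 (#5 w(11)): value 11
after step 6 (#4 r() → 11): value 11

#1; #2; #3; #6; #5; #4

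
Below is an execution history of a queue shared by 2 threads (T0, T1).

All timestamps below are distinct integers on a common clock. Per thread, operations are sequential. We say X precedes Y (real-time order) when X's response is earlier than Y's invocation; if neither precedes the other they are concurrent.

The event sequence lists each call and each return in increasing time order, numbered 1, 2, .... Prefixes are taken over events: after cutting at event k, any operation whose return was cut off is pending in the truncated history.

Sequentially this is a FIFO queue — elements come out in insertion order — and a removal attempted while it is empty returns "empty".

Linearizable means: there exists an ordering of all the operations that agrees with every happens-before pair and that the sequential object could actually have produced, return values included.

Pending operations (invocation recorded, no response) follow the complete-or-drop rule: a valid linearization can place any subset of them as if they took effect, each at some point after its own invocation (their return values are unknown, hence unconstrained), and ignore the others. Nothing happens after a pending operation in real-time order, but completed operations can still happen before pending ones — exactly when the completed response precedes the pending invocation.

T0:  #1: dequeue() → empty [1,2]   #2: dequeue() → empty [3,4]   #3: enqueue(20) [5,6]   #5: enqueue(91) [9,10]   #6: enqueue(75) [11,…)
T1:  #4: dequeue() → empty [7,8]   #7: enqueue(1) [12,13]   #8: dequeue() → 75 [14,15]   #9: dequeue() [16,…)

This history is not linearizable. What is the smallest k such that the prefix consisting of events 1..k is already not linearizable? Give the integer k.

events 1..7 are linearizable, e.g. via #1, #2, #3:
after step 1 (#1 dequeue() → empty): queue <>
after step 2 (#2 dequeue() → empty): queue <>
after step 3 (#3 enqueue(20)): queue <20>
at event 8 (#4's time-8 response) nothing linearizes any more
take #1, #2, #3, #4: step 4 already fails, because #4 dequeue() → empty cannot occur there

8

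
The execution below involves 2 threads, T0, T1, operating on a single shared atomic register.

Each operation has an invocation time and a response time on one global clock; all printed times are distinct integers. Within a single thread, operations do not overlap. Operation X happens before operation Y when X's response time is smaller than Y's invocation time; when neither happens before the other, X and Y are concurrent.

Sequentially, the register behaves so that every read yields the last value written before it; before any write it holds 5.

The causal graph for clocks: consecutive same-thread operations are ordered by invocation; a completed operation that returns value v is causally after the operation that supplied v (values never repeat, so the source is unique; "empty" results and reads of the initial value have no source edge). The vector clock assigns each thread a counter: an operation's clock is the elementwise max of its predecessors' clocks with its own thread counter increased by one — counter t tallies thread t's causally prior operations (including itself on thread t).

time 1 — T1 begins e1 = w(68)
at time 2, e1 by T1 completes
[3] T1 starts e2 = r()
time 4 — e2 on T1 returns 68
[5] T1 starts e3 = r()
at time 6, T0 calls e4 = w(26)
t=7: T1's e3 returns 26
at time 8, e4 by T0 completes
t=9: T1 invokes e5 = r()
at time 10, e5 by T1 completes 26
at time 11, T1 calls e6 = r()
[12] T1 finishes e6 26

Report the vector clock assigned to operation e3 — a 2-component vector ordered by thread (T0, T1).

(1, 3)

e1, invoked 1, has no incoming edges; only T1's bump applies → (0, 1)
e4, invoked 6, has no incoming edges; only T0's bump applies → (1, 0)
from VC(e1)=(0, 1), e2 (invoked 3) maxes components and bumps T1 → (0, 2)
from VC(e2)=(0, 2), VC(e4)=(1, 0), e3 (invoked 5) maxes components and bumps T1 → (1, 3)
from VC(e3)=(1, 3), VC(e4)=(1, 0), e5 (invoked 9) maxes components and bumps T1 → (1, 4)
from VC(e4)=(1, 0), VC(e5)=(1, 4), e6 (invoked 11) maxes components and bumps T1 → (1, 5)
target: VC(e3) = (1, 3)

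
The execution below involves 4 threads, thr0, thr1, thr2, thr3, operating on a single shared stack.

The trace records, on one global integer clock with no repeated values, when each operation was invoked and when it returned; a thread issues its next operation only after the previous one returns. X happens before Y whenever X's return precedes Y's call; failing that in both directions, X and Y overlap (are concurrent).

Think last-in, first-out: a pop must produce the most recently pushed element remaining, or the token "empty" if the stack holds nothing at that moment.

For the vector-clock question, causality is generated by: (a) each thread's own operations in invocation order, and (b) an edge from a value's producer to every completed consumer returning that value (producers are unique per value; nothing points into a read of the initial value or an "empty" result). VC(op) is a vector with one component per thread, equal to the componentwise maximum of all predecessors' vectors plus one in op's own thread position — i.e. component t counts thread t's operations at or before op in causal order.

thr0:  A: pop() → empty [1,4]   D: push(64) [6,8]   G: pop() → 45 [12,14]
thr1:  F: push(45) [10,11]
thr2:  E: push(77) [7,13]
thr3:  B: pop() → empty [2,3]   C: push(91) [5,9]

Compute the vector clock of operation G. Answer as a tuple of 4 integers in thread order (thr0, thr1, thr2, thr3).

(3, 1, 0, 0)

VC(B, invoked at 2): no causal predecessors; +1 on thr3 → (0, 0, 0, 1)
VC(E, invoked at 7): no causal predecessors; +1 on thr2 → (0, 0, 1, 0)
VC(F, invoked at 10): no causal predecessors; +1 on thr1 → (0, 1, 0, 0)
VC(A, invoked at 1): no causal predecessors; +1 on thr0 → (1, 0, 0, 0)
invoked at 5, C merges VC(B)=(0, 0, 0, 1) and bumps thr3's slot → (0, 0, 0, 2)
invoked at 6, D merges VC(A)=(1, 0, 0, 0) and bumps thr0's slot → (2, 0, 0, 0)
invoked at 12, G merges VC(D)=(2, 0, 0, 0), VC(F)=(0, 1, 0, 0) and bumps thr0's slot → (3, 1, 0, 0)
target: VC(G) = (3, 1, 0, 0)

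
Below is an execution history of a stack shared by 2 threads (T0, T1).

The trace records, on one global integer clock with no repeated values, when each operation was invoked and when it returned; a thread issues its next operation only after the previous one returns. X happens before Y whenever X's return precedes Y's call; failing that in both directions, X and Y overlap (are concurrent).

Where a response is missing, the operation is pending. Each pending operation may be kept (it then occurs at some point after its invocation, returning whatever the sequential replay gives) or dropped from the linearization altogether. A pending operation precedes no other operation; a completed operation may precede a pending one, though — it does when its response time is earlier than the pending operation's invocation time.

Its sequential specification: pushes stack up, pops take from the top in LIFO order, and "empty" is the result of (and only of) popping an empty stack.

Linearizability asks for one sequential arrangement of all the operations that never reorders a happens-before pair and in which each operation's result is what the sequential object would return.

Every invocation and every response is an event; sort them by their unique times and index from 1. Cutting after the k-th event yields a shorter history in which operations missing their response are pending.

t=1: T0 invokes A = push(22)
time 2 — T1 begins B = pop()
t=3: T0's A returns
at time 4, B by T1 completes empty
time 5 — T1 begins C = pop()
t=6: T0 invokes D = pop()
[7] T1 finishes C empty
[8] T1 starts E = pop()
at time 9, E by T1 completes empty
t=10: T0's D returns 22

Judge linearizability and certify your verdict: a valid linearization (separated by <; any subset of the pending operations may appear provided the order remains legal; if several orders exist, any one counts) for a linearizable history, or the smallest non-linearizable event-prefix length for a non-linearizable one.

linearizable — witness: B < A < D < C < E

after step 1 (B pop() → empty): stack <>
after step 2 (A push(22)): stack <22>
after step 3 (D pop() → 22): stack <>
after step 4 (C pop() → empty): stack <>
after step 5 (E pop() → empty): stack <>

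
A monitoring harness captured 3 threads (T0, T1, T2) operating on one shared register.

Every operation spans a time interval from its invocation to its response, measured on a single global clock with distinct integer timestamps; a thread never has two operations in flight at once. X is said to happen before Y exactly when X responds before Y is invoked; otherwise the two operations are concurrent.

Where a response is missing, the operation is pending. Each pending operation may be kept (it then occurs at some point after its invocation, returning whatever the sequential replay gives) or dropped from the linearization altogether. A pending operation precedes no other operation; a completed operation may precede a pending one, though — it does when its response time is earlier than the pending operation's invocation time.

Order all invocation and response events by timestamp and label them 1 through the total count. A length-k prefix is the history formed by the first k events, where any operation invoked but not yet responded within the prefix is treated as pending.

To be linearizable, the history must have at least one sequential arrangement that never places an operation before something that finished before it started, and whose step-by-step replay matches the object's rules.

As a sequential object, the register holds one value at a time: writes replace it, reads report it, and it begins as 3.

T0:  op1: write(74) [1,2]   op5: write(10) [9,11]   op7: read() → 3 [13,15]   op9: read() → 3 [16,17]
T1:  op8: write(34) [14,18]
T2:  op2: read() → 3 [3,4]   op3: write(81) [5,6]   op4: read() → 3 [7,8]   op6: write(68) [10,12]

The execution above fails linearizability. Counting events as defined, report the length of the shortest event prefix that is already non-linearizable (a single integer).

4

events 1..3 are linearizable, e.g. via op1:
1. op1 write(74), leaving value 74
event 4 — op2's response, time 4 — after it, nothing linearizes
for example op1, op2 fails at step 2: op2 read() → 3 is not legal there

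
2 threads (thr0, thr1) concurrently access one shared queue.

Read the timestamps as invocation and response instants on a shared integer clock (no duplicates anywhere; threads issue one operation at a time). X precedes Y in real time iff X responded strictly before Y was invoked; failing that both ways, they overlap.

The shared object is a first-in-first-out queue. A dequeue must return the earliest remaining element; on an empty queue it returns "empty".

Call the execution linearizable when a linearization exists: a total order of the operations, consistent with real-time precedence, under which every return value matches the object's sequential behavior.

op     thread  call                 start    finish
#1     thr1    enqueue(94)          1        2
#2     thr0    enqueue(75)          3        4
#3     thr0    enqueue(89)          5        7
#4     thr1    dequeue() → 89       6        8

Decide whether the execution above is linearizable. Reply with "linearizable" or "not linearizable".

through event 7 a valid linearization exists; event 8 (#4 responding at time 8) ends that
4 completed operations, 2 real-time-consistent orders — every queue replay fails
for example #1, #2, #3, #4 fails at step 4: #4 dequeue() → 89 is not legal there
for example #1, #2, #4, #3 fails at step 3: #4 dequeue() → 89 is not legal there

not linearizable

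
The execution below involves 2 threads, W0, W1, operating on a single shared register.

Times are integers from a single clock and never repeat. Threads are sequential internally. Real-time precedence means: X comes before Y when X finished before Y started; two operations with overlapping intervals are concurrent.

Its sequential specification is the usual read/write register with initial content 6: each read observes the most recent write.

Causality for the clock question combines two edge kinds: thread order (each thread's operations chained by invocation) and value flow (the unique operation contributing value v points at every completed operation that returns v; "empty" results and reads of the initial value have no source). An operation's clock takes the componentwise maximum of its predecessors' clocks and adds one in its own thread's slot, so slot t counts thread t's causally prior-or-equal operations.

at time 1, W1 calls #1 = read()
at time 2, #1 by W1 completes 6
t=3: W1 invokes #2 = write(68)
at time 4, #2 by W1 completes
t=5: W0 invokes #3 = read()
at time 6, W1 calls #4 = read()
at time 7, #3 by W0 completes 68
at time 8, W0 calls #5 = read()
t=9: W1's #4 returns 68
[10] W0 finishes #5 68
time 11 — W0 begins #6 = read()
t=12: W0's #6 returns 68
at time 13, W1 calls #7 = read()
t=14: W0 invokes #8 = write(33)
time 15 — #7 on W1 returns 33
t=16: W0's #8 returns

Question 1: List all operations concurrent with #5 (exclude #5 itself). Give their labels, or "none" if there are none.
#4

#5 runs from 8 to 10; window-overlapping ops are concurrent
#1 [1,2]: before
#2 [3,4]: before
#3 [5,7]: before
#4 [6,9]: concurrent
#6 [11,12]: after
#7 [13,15]: after
#8 [14,16]: after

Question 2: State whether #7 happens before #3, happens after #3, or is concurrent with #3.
after

#7 spans [13,15], #3 spans [5,7]
resp(#3)=7 < inv(#7)=13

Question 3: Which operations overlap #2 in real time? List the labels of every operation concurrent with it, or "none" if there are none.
none

#2 spans [3,4]; an op avoiding the whole window 3..4 is ordered, any other is concurrent
#1 [1,2]: before
#3 [5,7]: after
#4 [6,9]: after
#5 [8,10]: after
#6 [11,12]: after
#7 [13,15]: after
#8 [14,16]: after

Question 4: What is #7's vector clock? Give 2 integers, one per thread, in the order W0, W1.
(4, 4)

root op #1, invoked 1: fresh clock plus W1's own tick → (0, 1)
invoked at 3, #2 merges VC(#1)=(0, 1) and bumps W1's slot → (0, 2)
invoked at 6, #4 merges VC(#2)=(0, 2) and bumps W1's slot → (0, 3)
invoked at 5, #3 merges VC(#2)=(0, 2) and bumps W0's slot → (1, 2)
invoked at 8, #5 merges VC(#2)=(0, 2), VC(#3)=(1, 2) and bumps W0's slot → (2, 2)
invoked at 11, #6 merges VC(#2)=(0, 2), VC(#5)=(2, 2) and bumps W0's slot → (3, 2)
invoked at 14, #8 merges VC(#6)=(3, 2) and bumps W0's slot → (4, 2)
invoked at 13, #7 merges VC(#4)=(0, 3), VC(#8)=(4, 2) and bumps W1's slot → (4, 4)
target: VC(#7) = (4, 4)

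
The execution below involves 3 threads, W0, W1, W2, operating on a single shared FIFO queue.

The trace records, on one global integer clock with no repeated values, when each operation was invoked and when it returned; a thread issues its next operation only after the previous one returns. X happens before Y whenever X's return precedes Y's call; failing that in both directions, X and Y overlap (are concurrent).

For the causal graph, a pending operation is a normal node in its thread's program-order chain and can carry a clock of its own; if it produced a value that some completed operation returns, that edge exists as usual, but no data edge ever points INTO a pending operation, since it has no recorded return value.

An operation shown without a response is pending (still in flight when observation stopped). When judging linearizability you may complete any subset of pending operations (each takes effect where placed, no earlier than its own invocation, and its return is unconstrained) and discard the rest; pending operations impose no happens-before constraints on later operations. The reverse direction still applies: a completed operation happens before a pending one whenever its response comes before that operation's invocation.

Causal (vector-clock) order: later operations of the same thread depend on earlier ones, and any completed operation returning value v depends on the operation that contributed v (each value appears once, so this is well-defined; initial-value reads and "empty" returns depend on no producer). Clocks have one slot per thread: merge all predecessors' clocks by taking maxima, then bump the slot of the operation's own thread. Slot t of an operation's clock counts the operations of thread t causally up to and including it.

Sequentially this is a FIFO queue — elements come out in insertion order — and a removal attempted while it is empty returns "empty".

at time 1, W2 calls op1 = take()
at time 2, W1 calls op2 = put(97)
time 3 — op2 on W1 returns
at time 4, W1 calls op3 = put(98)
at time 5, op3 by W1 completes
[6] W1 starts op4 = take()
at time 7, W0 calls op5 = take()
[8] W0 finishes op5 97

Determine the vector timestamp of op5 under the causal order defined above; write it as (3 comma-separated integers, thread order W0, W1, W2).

(1, 1, 0)

op1 (invocation 1): nothing precedes it; W2's component alone gives (0, 0, 1)
op2 (invocation 2): nothing precedes it; W1's component alone gives (0, 1, 0)
from VC(op2)=(0, 1, 0), op3 (invoked 4) maxes components and bumps W1 → (0, 2, 0)
from VC(op2)=(0, 1, 0), op5 (invoked 7) maxes components and bumps W0 → (1, 1, 0)
from VC(op3)=(0, 2, 0), op4 (invoked 6) maxes components and bumps W1 → (0, 3, 0)
target: VC(op5) = (1, 1, 0)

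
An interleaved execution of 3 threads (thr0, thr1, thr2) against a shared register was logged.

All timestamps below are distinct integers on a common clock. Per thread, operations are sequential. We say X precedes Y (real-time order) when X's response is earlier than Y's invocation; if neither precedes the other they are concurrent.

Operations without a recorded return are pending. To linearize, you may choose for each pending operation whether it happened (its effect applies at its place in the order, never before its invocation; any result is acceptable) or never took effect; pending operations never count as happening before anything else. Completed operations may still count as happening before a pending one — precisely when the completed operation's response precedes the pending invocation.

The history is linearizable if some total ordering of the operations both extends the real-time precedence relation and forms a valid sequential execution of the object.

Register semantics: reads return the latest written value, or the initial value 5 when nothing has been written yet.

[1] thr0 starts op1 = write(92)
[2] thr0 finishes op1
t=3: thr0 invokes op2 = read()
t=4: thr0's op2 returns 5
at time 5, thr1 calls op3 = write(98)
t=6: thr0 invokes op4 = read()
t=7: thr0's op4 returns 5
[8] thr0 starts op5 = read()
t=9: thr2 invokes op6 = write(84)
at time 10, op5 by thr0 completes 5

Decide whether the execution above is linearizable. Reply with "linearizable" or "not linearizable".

not linearizable

the violation lands at event 4, op2's response at time 4: events 1..3 linearize, events 1..4 do not
exhaustive check: the 2 completed register ops admit one real-time order; illegal
one such order, op1, op2, breaks at step 2 where op2 read() → 5 is illegal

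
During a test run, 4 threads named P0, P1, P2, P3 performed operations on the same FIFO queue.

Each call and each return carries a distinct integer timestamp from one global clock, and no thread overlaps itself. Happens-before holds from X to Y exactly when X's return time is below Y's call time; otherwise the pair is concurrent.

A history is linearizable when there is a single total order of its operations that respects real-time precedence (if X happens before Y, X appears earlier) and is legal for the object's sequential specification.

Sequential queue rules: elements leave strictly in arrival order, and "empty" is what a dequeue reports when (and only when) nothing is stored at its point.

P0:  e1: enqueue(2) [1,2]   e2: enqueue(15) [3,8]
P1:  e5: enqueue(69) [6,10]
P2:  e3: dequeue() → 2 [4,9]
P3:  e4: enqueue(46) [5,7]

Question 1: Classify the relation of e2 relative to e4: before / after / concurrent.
e2 spans [3,8], e4 spans [5,7]
the intervals overlap in both directions

concurrent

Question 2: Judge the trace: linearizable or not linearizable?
a witness: e1, e2, e3, e4, e5
step 1: e1 enqueue(2) — queue <2>
step 2: e2 enqueue(15) — queue <2,15>
step 3: e3 dequeue() → 2 — queue <15>
step 4: e4 enqueue(46) — queue <15,46>
step 5: e5 enqueue(69) — queue <15,46,69>

linearizable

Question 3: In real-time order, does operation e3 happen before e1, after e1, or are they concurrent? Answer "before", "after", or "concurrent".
e3 spans [4,9], e1 spans [1,2]
resp(e1)=2 < inv(e3)=4

after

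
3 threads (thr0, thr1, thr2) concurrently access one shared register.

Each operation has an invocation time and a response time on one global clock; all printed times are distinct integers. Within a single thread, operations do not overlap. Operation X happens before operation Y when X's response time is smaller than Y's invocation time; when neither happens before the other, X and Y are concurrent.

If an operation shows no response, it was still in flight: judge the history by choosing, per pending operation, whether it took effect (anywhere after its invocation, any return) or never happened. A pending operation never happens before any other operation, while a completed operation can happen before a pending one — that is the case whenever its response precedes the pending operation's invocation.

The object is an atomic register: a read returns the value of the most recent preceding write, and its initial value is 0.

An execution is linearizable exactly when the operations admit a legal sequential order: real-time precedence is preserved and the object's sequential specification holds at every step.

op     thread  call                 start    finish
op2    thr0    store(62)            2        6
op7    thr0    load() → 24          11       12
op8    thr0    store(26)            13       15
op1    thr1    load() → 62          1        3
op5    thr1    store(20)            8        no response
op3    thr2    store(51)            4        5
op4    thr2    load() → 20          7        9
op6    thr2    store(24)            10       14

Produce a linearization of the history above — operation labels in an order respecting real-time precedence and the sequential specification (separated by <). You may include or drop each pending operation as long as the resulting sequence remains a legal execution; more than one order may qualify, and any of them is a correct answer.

after step 1 (op2 store(62)): value 62
after step 2 (op1 load() → 62): value 62
after step 3 (op3 store(51)): value 51
after step 4 (op5 store(20) (pending, included)): value 20
after step 5 (op4 load() → 20): value 20
after step 6 (op6 store(24)): value 24
after step 7 (op7 load() → 24): value 24
after step 8 (op8 store(26)): value 26

op2 < op1 < op3 < op5 < op4 < op6 < op7 < op8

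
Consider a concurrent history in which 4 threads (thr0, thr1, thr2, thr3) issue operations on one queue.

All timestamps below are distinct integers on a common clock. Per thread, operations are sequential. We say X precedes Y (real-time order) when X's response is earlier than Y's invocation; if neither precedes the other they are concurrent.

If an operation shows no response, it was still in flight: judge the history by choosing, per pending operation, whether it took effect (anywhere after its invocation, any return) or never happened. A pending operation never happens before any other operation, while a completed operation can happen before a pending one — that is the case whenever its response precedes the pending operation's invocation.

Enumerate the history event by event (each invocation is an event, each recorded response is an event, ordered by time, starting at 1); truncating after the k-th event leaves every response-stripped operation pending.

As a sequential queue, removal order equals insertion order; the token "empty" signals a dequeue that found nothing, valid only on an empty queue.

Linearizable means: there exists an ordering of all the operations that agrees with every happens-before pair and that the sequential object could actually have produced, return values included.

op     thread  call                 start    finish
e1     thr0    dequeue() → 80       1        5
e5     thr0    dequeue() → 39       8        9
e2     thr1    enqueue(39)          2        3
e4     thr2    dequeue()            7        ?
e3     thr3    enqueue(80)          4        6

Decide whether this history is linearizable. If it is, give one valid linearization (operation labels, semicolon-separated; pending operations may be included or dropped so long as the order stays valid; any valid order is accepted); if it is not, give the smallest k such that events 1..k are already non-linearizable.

not linearizable — minimal violating prefix: 5 events

cut after 4 events: linearizable; cut after 5 events (e1 responds, time 5): not linearizable
all 2 real-time-respecting orders fail — 2 completed queue operations, no legal replay
every completion of the 1 pending operation (e3) was checked; none linearizes
one such order, e1, e2 (pending dropped), breaks at step 1 where e1 dequeue() → 80 is illegal
one such order, e2, e1 (pending dropped), breaks at step 2 where e1 dequeue() → 80 is illegal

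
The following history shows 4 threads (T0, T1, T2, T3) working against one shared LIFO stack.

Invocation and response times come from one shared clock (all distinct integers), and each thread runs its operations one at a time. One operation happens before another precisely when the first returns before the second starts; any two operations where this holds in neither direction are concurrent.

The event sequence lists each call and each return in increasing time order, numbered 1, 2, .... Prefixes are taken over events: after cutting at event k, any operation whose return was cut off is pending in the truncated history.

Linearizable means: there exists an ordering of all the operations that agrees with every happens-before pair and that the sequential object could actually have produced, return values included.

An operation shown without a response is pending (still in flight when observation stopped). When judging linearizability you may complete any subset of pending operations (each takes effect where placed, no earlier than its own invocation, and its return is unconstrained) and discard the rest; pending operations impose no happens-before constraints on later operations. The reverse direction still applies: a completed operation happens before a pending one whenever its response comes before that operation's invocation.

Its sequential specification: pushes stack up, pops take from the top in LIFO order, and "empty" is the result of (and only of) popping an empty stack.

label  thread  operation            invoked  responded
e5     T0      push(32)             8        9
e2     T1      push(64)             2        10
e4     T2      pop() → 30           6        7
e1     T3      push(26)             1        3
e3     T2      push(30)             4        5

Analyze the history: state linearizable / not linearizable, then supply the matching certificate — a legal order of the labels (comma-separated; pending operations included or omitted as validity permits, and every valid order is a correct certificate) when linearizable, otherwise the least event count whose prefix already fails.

step 1: e1 push(26) — stack <26>
step 2: e2 push(64) — stack <26,64>
step 3: e3 push(30) — stack <26,64,30>
step 4: e4 pop() → 30 — stack <26,64>
step 5: e5 push(32) — stack <26,64,32>

linearizable — witness: e1, e2, e3, e4, e5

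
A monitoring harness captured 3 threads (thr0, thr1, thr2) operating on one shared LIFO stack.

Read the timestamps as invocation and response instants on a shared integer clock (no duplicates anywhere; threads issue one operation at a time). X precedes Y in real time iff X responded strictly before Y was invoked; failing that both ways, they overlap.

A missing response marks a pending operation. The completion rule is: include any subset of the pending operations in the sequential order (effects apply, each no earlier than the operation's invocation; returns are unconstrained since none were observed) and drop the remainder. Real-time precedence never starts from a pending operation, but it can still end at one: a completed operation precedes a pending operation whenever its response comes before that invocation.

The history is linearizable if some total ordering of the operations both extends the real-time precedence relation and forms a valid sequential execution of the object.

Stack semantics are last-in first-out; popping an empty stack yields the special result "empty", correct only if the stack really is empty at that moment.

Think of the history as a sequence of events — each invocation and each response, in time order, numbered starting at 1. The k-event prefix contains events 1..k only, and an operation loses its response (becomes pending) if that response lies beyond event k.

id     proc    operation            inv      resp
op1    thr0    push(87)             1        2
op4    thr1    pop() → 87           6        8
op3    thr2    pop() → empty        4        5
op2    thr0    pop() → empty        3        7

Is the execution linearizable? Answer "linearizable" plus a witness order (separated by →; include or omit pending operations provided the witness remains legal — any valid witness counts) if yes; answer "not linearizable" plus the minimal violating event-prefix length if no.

not linearizable — minimal violating prefix: 7 events

through event 6 a valid linearization exists; event 7 (op2 responding at time 7) ends that
3 completed operations, 2 real-time-consistent orders — every LIFO stack replay fails
no completion choice of the 1 pending operation (op4) rescues it — every subset was tried
e.g. op1, op2, op3 (pending dropped): illegal at step 2, since op2 pop() → empty cannot apply there
e.g. op1, op3, op2 (pending dropped): illegal at step 2, since op3 pop() → empty cannot apply there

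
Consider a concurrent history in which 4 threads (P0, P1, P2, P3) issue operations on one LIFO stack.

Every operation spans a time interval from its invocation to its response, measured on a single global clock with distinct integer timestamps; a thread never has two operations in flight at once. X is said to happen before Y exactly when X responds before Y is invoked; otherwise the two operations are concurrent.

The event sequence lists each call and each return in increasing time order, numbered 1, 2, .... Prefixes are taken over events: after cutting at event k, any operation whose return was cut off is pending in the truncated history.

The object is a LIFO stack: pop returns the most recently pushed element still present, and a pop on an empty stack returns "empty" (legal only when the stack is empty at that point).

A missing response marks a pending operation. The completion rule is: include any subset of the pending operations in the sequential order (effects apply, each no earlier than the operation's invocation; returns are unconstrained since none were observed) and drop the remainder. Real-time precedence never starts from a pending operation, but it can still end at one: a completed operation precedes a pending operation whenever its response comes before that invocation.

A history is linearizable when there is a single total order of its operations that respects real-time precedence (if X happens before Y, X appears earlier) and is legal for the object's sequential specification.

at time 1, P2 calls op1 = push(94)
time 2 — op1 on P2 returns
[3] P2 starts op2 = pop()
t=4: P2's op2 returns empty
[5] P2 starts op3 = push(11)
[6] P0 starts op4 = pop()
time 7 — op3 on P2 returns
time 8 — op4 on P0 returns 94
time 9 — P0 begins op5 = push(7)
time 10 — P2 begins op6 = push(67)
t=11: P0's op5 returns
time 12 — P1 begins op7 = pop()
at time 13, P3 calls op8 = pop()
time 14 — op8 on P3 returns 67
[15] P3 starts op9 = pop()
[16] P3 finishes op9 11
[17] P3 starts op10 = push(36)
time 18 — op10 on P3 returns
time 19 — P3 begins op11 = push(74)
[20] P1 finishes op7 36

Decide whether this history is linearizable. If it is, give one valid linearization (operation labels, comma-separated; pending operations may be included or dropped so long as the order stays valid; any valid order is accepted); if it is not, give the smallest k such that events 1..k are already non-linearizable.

through event 3 a valid linearization exists; event 4 (op2 responding at time 4) ends that
a single order respects real time; the 2 completed LIFO stack operations fail replay along it
sample order op1, op2 stalls at step 2 — op2 pop() → empty has no legal effect

not linearizable — minimal violating prefix: 4 events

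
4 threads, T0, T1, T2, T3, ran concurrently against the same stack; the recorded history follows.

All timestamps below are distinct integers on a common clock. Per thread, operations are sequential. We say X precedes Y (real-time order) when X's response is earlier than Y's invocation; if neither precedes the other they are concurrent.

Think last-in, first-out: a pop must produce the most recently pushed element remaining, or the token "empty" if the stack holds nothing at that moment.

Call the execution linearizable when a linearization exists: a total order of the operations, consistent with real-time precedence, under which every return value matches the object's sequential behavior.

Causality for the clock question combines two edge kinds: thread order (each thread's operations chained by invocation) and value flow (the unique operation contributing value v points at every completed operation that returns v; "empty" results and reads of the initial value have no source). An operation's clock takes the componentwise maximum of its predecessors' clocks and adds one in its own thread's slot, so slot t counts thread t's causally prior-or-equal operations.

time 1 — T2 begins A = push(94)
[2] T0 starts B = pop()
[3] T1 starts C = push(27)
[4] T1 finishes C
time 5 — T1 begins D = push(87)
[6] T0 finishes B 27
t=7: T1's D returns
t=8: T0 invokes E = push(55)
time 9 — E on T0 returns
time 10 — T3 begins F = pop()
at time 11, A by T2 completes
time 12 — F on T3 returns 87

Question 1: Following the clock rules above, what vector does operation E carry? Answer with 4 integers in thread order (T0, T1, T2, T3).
invoked at 1, A has no predecessors; its own T2 bump gives (0, 0, 1, 0)
invoked at 3, C has no predecessors; its own T1 bump gives (0, 1, 0, 0)
D (invocation 5): componentwise max over VC(C)=(0, 1, 0, 0), +1 at T1, giving (0, 2, 0, 0)
B (invocation 2): componentwise max over VC(C)=(0, 1, 0, 0), +1 at T0, giving (1, 1, 0, 0)
F (invocation 10): componentwise max over VC(D)=(0, 2, 0, 0), +1 at T3, giving (0, 2, 0, 1)
E (invocation 8): componentwise max over VC(B)=(1, 1, 0, 0), +1 at T0, giving (2, 1, 0, 0)
target: VC(E) = (2, 1, 0, 0)

(2, 1, 0, 0)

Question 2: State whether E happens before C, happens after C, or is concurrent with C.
E spans [8,9], C spans [3,4]
resp(C)=4 < inv(E)=8

after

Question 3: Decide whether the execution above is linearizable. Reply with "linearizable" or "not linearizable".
already the first 12 events (up to F's response at time 12) admit no linearization; the first 11 still do
checked exhaustively: 18 real-time-consistent orders of 6 completed operations, zero legal stack replays
sample order A, B, C, D, E, F stalls at step 2 — B pop() → 27 has no legal effect
sample order A, C, B, D, E, F stalls at step 6 — F pop() → 87 has no legal effect

not linearizable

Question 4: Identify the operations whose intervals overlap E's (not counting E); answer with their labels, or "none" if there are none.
overlap test against E [8,9]: concurrent iff the interval meets 8..9
A [1,11]: concurrent
B [2,6]: before
C [3,4]: before
D [5,7]: before
F [10,12]: after

A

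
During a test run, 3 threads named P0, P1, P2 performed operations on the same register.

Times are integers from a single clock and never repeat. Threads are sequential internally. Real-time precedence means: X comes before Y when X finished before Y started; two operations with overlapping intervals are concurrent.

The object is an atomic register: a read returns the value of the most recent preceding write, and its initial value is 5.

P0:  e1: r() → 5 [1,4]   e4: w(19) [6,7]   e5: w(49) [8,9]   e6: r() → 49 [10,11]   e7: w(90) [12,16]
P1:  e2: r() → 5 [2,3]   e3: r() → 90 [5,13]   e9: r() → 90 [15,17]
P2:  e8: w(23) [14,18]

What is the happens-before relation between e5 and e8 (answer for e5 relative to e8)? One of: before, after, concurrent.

e5 spans [8,9], e8 spans [14,18]
resp(e5)=9 < inv(e8)=14

before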